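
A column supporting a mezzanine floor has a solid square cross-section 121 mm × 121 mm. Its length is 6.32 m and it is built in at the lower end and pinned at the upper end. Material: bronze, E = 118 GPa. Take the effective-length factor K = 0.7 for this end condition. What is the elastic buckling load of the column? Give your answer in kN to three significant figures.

I = a⁴/12 = 121⁴/12 = 1.786×10^7 mm⁴
I = 1.786×10^7 mm⁴ = 1.786×10^-5 m⁴
Effective length L_e = K·L = 0.7 × 6.32 = 4.424 m
P_cr = π²EI / L_e² = π² × 118×10⁹ × 1.786×10^-5 / 4.424² = 1.063×10^6 N

P_cr ≈ 1060 kN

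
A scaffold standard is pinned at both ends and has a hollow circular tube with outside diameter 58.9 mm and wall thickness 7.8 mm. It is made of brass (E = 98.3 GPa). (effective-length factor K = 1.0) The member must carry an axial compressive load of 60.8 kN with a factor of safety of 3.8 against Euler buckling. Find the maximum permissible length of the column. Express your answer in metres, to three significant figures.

L_max ≈ 1.33 m

Inner diameter d_i = 58.9 − 2×7.8 = 43.30 mm
I = π(d_o⁴ − d_i⁴)/64 = π(58.9⁴ − 43.30⁴)/64 = 4.182×10^5 mm⁴
I = 4.182×10^-7 m⁴
Required critical load P_cr = n·P = 3.8 × 60.8 = 231.0 kN = 2.310×10^5 N
From P_cr = π²EI/(K·L)²:  L = (1/K)·√(π²EI/P_cr) = (1/1)·√(π²×9.83×10^10×4.182×10^-7/2.310×10^5)
L = 1.33 m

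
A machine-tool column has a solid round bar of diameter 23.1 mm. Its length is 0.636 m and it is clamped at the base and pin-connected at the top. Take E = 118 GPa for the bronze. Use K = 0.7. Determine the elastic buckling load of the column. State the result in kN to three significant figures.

I = πd⁴/64 = π×23.1⁴/64 = 1.398×10^4 mm⁴
I = 1.398×10^4 mm⁴ = 1.398×10^-8 m⁴
Effective length L_e = K·L = 0.7 × 0.636 = 0.4452 m
P_cr = π²EI / L_e² = π² × 118×10⁹ × 1.398×10^-8 / 0.4452² = 8.213×10^4 N

P_cr ≈ 82.1 kN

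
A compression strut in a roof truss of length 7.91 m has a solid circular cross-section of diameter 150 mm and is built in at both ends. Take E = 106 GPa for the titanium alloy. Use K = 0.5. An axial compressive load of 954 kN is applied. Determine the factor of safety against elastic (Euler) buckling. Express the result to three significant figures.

I = πd⁴/64 = π×150⁴/64 = 2.485×10^7 mm⁴
I = 2.485×10^7 mm⁴ = 2.485×10^-5 m⁴
Effective length L_e = K·L = 0.5 × 7.91 = 3.955 m
P_cr = π²EI / L_e² = π² × 106×10⁹ × 2.485×10^-5 / 3.955² = 1.662×10^6 N
Factor of safety n = P_cr / P = 1662.1 / 954 = 1.74

n ≈ 1.74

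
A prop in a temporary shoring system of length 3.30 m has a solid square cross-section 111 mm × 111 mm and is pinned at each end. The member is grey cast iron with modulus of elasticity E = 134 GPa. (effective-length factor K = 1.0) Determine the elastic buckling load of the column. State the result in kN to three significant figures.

P_cr ≈ 1540 kN

I = a⁴/12 = 111⁴/12 = 1.265×10^7 mm⁴
I = 1.265×10^7 mm⁴ = 1.265×10^-5 m⁴
Effective length L_e = K·L = 1 × 3.30 = 3.300 m
P_cr = π²EI / L_e² = π² × 134×10⁹ × 1.265×10^-5 / 3.300² = 1.536×10^6 N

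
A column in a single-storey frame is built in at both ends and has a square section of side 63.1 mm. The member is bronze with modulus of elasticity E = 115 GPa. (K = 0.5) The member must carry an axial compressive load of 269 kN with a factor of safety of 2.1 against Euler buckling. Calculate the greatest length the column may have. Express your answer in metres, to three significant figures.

L_max ≈ 3.26 m

I = a⁴/12 = 63.1⁴/12 = 1.321×10^6 mm⁴
I = 1.321×10^-6 m⁴
Required critical load P_cr = n·P = 2.1 × 269 = 564.9 kN = 5.649×10^5 N
From P_cr = π²EI/(K·L)²:  L = (1/K)·√(π²EI/P_cr) = (1/0.5)·√(π²×1.15×10^11×1.321×10^-6/5.649×10^5)
L = 3.26 m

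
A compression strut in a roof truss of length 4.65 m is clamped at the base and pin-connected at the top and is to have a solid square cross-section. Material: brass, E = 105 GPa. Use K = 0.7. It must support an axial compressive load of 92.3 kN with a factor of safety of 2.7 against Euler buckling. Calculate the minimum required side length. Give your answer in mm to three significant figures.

a ≈ 74.4 mm

Required P_cr = n·P = 2.7 × 92.3 = 249.2 kN
L_e = K·L = 0.7 × 4.65 = 3.255 m
Required I = P_cr·L_e²/(π²E) = 2.492×10^5 × 3.255² / (π² × 1.05×10^11) = 2.548×10^-6 m⁴
I_req = 2.548×10^6 mm⁴
Solid square: I = a⁴/12  ⇒  a = (12I)^(1/4) = (12×2.548×10^6)^(1/4) = 74.4 mm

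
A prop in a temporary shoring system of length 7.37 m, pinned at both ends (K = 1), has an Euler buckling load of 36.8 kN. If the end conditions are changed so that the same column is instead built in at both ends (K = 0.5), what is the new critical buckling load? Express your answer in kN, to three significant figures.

P_cr ∝ 1/K², so P_cr,new = P_cr,old × (K_old/K_new)² = 36.8 × (1/0.5)²
= 36.8 × 4.000 = 147 kN

P_cr ≈ 147 kN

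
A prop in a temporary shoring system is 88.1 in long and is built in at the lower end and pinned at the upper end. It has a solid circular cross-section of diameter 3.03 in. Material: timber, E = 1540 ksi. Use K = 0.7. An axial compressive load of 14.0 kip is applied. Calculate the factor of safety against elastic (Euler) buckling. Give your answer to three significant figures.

I = πd⁴/64 = π×3.03⁴/64 = 4.138 in⁴
Effective length L_e = K·L = 0.7 × 88.1 = 61.67 in
P_cr = π²EI / L_e² = π² × 1540×10³ × 4.138 / 61.67² = 1.654×10^4 lb
Factor of safety n = P_cr / P = 16.535 / 14.0 = 1.18

n ≈ 1.18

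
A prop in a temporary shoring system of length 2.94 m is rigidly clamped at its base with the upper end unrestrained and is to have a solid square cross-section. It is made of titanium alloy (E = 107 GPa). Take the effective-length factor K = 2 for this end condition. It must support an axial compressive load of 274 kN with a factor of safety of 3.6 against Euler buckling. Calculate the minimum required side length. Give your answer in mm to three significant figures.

Required P_cr = n·P = 3.6 × 274 = 986.4 kN
L_e = K·L = 2 × 2.94 = 5.880 m
Required I = P_cr·L_e²/(π²E) = 9.864×10^5 × 5.880² / (π² × 1.07×10^11) = 3.229×10^-5 m⁴
I_req = 3.229×10^7 mm⁴
Solid square: I = a⁴/12  ⇒  a = (12I)^(1/4) = (12×3.229×10^7)^(1/4) = 140 mm

a ≈ 140 mm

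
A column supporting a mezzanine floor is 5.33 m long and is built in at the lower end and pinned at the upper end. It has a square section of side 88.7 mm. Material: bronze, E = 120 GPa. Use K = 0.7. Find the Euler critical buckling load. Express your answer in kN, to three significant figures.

P_cr ≈ 439 kN

I = a⁴/12 = 88.7⁴/12 = 5.158×10^6 mm⁴
I = 5.158×10^6 mm⁴ = 5.158×10^-6 m⁴
Effective length L_e = K·L = 0.7 × 5.33 = 3.731 m
P_cr = π²EI / L_e² = π² × 120×10⁹ × 5.158×10^-6 / 3.731² = 4.389×10^5 N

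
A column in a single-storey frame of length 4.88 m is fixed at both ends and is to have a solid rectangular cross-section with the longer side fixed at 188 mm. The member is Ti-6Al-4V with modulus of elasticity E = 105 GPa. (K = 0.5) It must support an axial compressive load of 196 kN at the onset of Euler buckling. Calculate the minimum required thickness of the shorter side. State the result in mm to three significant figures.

L_e = K·L = 0.5 × 4.88 = 2.440 m
Required I = P_cr·L_e²/(π²E) = 1.960×10^5 × 2.440² / (π² × 1.05×10^11) = 1.126×10^-6 m⁴
I_req = 1.126×10^6 mm⁴
Rectangle, weak axis: I_min = h·b³/12 with h = 188 mm fixed  ⇒  b = (12I/h)^(1/3) = 41.6 mm

b ≈ 41.6 mm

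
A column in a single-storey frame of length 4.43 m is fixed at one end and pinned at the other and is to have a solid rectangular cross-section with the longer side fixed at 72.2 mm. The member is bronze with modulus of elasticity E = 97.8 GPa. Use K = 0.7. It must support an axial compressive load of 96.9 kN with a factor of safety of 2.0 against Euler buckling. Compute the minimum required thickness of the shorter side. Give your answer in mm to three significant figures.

b ≈ 68.5 mm

Required P_cr = n·P = 2.0 × 96.9 = 193.8 kN
L_e = K·L = 0.7 × 4.43 = 3.101 m
Required I = P_cr·L_e²/(π²E) = 1.938×10^5 × 3.101² / (π² × 9.78×10^10) = 1.931×10^-6 m⁴
I_req = 1.931×10^6 mm⁴
Rectangle, weak axis: I_min = h·b³/12 with h = 72.2 mm fixed  ⇒  b = (12I/h)^(1/3) = 68.5 mm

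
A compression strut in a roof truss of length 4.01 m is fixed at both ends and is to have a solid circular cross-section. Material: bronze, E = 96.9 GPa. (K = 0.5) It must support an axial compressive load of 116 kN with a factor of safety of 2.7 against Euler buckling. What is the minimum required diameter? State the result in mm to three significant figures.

d ≈ 72.0 mm

Required P_cr = n·P = 2.7 × 116 = 313.2 kN
L_e = K·L = 0.5 × 4.01 = 2.005 m
Required I = P_cr·L_e²/(π²E) = 3.132×10^5 × 2.005² / (π² × 9.69×10^10) = 1.317×10^-6 m⁴
I_req = 1.317×10^6 mm⁴
Solid circle: I = πd⁴/64  ⇒  d = (64I/π)^(1/4) = (64×1.317×10^6/π)^(1/4) = 72.0 mm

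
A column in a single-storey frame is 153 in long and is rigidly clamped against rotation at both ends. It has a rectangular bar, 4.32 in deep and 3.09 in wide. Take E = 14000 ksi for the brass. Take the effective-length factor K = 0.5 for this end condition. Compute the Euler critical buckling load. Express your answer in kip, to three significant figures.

P_cr ≈ 251 kip

Buckling occurs about the weak axis: I_min = h·b³/12 with b = 3.09 in (the shorter side).
I_min = 4.32×3.09³/12 = 10.62 in⁴
Effective length L_e = K·L = 0.5 × 153 = 76.50 in
P_cr = π²EI / L_e² = π² × 14000×10³ × 10.62 / 76.50² = 2.508×10^5 lb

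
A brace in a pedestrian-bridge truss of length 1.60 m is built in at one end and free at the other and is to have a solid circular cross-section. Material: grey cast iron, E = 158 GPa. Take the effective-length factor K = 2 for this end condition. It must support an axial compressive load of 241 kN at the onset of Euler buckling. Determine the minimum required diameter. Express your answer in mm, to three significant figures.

d ≈ 75.4 mm

L_e = K·L = 2 × 1.60 = 3.200 m
Required I = P_cr·L_e²/(π²E) = 2.410×10^5 × 3.200² / (π² × 1.58×10^11) = 1.583×10^-6 m⁴
I_req = 1.583×10^6 mm⁴
Solid circle: I = πd⁴/64  ⇒  d = (64I/π)^(1/4) = (64×1.583×10^6/π)^(1/4) = 75.4 mm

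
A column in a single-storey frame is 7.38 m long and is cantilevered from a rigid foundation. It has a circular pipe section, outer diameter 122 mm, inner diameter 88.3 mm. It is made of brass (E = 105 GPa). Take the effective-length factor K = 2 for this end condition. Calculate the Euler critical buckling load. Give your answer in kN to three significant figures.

d_o = 122 mm, d_i = 88.3 mm
I = π(d_o⁴ − d_i⁴)/64 = π(122⁴ − 88.30⁴)/64 = 7.890×10^6 mm⁴
I = 7.890×10^6 mm⁴ = 7.890×10^-6 m⁴
Effective length L_e = K·L = 2 × 7.38 = 14.76 m
P_cr = π²EI / L_e² = π² × 105×10⁹ × 7.890×10^-6 / 14.76² = 3.753×10^4 N

P_cr ≈ 37.5 kN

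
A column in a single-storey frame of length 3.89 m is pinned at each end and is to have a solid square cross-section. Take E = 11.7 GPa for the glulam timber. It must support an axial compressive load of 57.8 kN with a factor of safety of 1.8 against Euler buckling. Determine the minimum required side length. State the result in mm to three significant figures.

Required P_cr = n·P = 1.8 × 57.8 = 104.0 kN
L_e = K·L = 1 × 3.89 = 3.890 m
Required I = P_cr·L_e²/(π²E) = 1.040×10^5 × 3.890² / (π² × 1.17×10^10) = 1.363×10^-5 m⁴
I_req = 1.363×10^7 mm⁴
Solid square: I = a⁴/12  ⇒  a = (12I)^(1/4) = (12×1.363×10^7)^(1/4) = 113 mm

a ≈ 113 mm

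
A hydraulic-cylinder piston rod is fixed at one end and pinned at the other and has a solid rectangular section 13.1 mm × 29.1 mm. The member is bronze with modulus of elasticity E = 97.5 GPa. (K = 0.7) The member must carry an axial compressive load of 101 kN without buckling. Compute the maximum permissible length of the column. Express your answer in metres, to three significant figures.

Buckling occurs about the weak axis: I_min = h·b³/12 with b = 13.1 mm (the shorter side).
I_min = 29.1×13.1³/12 = 5.452×10^3 mm⁴
I = 5.452×10^-9 m⁴
At the buckling limit P_cr = P = 1.010×10^5 N
From P_cr = π²EI/(K·L)²:  L = (1/K)·√(π²EI/P_cr) = (1/0.7)·√(π²×9.75×10^10×5.452×10^-9/1.010×10^5)
L = 0.326 m

L_max ≈ 0.326 m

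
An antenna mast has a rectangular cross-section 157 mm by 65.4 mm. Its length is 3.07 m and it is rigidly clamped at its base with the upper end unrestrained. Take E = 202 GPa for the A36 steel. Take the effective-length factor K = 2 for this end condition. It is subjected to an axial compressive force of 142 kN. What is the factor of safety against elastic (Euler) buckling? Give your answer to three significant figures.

Buckling occurs about the weak axis: I_min = h·b³/12 with b = 65.4 mm (the shorter side).
I_min = 157×65.4³/12 = 3.660×10^6 mm⁴
I = 3.660×10^6 mm⁴ = 3.660×10^-6 m⁴
Effective length L_e = K·L = 2 × 3.07 = 6.140 m
P_cr = π²EI / L_e² = π² × 202×10⁹ × 3.660×10^-6 / 6.140² = 1.935×10^5 N
Factor of safety n = P_cr / P = 193.54 / 142 = 1.36

n ≈ 1.36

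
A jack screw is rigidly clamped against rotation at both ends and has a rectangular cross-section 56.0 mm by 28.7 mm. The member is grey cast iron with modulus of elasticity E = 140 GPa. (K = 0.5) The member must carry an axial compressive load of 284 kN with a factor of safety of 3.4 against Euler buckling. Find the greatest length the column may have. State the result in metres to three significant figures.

Buckling occurs about the weak axis: I_min = h·b³/12 with b = 28.7 mm (the shorter side).
I_min = 56.0×28.7³/12 = 1.103×10^5 mm⁴
I = 1.103×10^-7 m⁴
Required critical load P_cr = n·P = 3.4 × 284 = 965.6 kN = 9.656×10^5 N
From P_cr = π²EI/(K·L)²:  L = (1/K)·√(π²EI/P_cr) = (1/0.5)·√(π²×1.40×10^11×1.103×10^-7/9.656×10^5)
L = 0.795 m

L_max ≈ 0.795 m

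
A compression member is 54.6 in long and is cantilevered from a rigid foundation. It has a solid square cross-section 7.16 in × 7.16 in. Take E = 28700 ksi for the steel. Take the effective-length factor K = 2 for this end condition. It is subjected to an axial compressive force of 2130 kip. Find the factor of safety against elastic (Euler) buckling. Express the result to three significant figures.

n ≈ 2.44

I = a⁴/12 = 7.16⁴/12 = 219.0 in⁴
Effective length L_e = K·L = 2 × 54.6 = 109.2 in
P_cr = π²EI / L_e² = π² × 28700×10³ × 219.0 / 109.2² = 5.202×10^6 lb
Factor of safety n = P_cr / P = 5202.4 / 2130 = 2.44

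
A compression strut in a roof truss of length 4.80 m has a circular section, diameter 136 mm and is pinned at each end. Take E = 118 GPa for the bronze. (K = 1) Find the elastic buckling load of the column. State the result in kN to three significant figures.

I = πd⁴/64 = π×136⁴/64 = 1.679×10^7 mm⁴
I = 1.679×10^7 mm⁴ = 1.679×10^-5 m⁴
Effective length L_e = K·L = 1 × 4.80 = 4.800 m
P_cr = π²EI / L_e² = π² × 118×10⁹ × 1.679×10^-5 / 4.800² = 8.488×10^5 N

P_cr ≈ 849 kN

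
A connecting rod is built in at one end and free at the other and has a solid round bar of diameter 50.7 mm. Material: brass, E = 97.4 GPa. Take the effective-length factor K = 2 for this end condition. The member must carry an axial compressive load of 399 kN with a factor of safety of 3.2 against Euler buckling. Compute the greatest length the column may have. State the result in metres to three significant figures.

I = πd⁴/64 = π×50.7⁴/64 = 3.243×10^5 mm⁴
I = 3.243×10^-7 m⁴
Required critical load P_cr = n·P = 3.2 × 399 = 1277 kN = 1.277×10^6 N
From P_cr = π²EI/(K·L)²:  L = (1/K)·√(π²EI/P_cr) = (1/2)·√(π²×9.74×10^10×3.243×10^-7/1.277×10^6)
L = 0.247 m

L_max ≈ 0.247 m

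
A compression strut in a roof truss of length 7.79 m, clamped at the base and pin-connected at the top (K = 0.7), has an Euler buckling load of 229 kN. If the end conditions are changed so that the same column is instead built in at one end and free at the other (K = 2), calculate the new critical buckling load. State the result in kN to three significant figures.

P_cr ≈ 28.1 kN

P_cr ∝ 1/K², so P_cr,new = P_cr,old × (K_old/K_new)² = 229 × (0.7/2)²
= 229 × 0.1225 = 28.1 kN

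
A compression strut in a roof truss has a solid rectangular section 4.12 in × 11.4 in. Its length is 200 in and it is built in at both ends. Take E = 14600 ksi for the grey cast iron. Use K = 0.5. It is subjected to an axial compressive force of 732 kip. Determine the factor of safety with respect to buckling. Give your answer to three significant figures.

Buckling occurs about the weak axis: I_min = h·b³/12 with b = 4.12 in (the shorter side).
I_min = 11.4×4.12³/12 = 66.44 in⁴
Effective length L_e = K·L = 0.5 × 200 = 100.0 in
P_cr = π²EI / L_e² = π² × 14600×10³ × 66.44 / 100.0² = 9.573×10^5 lb
Factor of safety n = P_cr / P = 957.34 / 732 = 1.31

n ≈ 1.31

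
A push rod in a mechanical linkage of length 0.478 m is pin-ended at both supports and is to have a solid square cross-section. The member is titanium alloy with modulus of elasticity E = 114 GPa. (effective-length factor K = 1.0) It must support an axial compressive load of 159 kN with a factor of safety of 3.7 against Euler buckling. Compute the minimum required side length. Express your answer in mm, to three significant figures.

a ≈ 34.6 mm

Required P_cr = n·P = 3.7 × 159 = 588.3 kN
L_e = K·L = 1 × 0.478 = 0.4780 m
Required I = P_cr·L_e²/(π²E) = 5.883×10^5 × 0.4780² / (π² × 1.14×10^11) = 1.195×10^-7 m⁴
I_req = 1.195×10^5 mm⁴
Solid square: I = a⁴/12  ⇒  a = (12I)^(1/4) = (12×1.195×10^5)^(1/4) = 34.6 mm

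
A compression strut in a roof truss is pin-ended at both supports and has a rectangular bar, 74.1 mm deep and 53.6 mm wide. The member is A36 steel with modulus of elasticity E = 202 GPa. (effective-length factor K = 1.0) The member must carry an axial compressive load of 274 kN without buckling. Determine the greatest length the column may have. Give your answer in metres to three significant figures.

L_max ≈ 2.63 m

Buckling occurs about the weak axis: I_min = h·b³/12 with b = 53.6 mm (the shorter side).
I_min = 74.1×53.6³/12 = 9.509×10^5 mm⁴
I = 9.509×10^-7 m⁴
At the buckling limit P_cr = P = 2.740×10^5 N
From P_cr = π²EI/(K·L)²:  L = (1/K)·√(π²EI/P_cr) = (1/1)·√(π²×2.02×10^11×9.509×10^-7/2.740×10^5)
L = 2.63 m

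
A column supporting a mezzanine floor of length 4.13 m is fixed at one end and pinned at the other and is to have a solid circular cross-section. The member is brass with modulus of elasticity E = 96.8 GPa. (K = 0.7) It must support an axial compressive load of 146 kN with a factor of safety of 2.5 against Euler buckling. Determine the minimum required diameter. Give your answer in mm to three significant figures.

Required P_cr = n·P = 2.5 × 146 = 365.0 kN
L_e = K·L = 0.7 × 4.13 = 2.891 m
Required I = P_cr·L_e²/(π²E) = 3.650×10^5 × 2.891² / (π² × 9.68×10^10) = 3.193×10^-6 m⁴
I_req = 3.193×10^6 mm⁴
Solid circle: I = πd⁴/64  ⇒  d = (64I/π)^(1/4) = (64×3.193×10^6/π)^(1/4) = 89.8 mm

d ≈ 89.8 mm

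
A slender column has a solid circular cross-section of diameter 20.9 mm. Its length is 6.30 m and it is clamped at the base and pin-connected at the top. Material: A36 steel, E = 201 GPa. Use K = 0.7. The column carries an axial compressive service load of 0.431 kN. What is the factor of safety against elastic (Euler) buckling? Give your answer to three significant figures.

I = πd⁴/64 = π×20.9⁴/64 = 9.366×10^3 mm⁴
I = 9.366×10^3 mm⁴ = 9.366×10^-9 m⁴
Effective length L_e = K·L = 0.7 × 6.30 = 4.410 m
P_cr = π²EI / L_e² = π² × 201×10⁹ × 9.366×10^-9 / 4.410² = 955.4 N
Factor of safety n = P_cr / P = 0.95537 / 0.431 = 2.22

n ≈ 2.22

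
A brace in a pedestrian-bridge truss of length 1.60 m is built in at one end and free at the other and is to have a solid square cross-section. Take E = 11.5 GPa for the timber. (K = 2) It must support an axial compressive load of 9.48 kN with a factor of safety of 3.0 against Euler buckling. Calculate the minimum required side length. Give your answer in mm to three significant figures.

Required P_cr = n·P = 3.0 × 9.48 = 28.44 kN
L_e = K·L = 2 × 1.60 = 3.200 m
Required I = P_cr·L_e²/(π²E) = 2.844×10^4 × 3.200² / (π² × 1.15×10^10) = 2.566×10^-6 m⁴
I_req = 2.566×10^6 mm⁴
Solid square: I = a⁴/12  ⇒  a = (12I)^(1/4) = (12×2.566×10^6)^(1/4) = 74.5 mm

a ≈ 74.5 mm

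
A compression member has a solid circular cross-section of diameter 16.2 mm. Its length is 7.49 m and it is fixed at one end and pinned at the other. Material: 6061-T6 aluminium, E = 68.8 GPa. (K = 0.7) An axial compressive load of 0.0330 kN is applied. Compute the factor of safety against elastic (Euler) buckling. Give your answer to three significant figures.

I = πd⁴/64 = π×16.2⁴/64 = 3.381×10^3 mm⁴
I = 3.381×10^3 mm⁴ = 3.381×10^-9 m⁴
Effective length L_e = K·L = 0.7 × 7.49 = 5.243 m
P_cr = π²EI / L_e² = π² × 68.8×10⁹ × 3.381×10^-9 / 5.243² = 83.51 N
Factor of safety n = P_cr / P = 0.083514 / 0.0330 = 2.53

n ≈ 2.53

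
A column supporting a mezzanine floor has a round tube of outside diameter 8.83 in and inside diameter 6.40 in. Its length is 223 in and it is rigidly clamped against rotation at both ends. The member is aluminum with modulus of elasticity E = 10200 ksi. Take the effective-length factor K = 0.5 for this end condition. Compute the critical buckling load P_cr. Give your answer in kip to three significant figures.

d_o = 8.83 in, d_i = 6.40 in
I = π(d_o⁴ − d_i⁴)/64 = π(8.83⁴ − 6.400⁴)/64 = 216.1 in⁴
Effective length L_e = K·L = 0.5 × 223 = 111.5 in
P_cr = π²EI / L_e² = π² × 10200×10³ × 216.1 / 111.5² = 1.749×10^6 lb

P_cr ≈ 1750 kip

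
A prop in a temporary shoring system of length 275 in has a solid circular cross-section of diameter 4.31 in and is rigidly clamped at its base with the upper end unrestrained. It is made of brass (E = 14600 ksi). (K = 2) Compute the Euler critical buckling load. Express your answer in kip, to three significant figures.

I = πd⁴/64 = π×4.31⁴/64 = 16.94 in⁴
Effective length L_e = K·L = 2 × 275 = 550.0 in
P_cr = π²EI / L_e² = π² × 14600×10³ × 16.94 / 550.0² = 8.069×10^3 lb

P_cr ≈ 8.07 kip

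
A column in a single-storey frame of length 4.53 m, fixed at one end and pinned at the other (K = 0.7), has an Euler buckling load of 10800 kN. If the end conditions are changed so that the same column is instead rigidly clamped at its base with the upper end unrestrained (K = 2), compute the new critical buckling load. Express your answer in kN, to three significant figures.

P_cr ≈ 1320 kN

P_cr ∝ 1/K², so P_cr,new = P_cr,old × (K_old/K_new)² = 10800 × (0.7/2)²
= 10800 × 0.1225 = 1320 kN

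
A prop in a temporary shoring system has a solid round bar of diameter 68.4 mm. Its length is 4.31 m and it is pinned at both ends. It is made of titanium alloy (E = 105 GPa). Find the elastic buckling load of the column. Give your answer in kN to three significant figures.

P_cr ≈ 59.9 kN

I = πd⁴/64 = π×68.4⁴/64 = 1.074×10^6 mm⁴
I = 1.074×10^6 mm⁴ = 1.074×10^-6 m⁴
Effective length L_e = K·L = 1 × 4.31 = 4.310 m
P_cr = π²EI / L_e² = π² × 105×10⁹ × 1.074×10^-6 / 4.310² = 5.994×10^4 N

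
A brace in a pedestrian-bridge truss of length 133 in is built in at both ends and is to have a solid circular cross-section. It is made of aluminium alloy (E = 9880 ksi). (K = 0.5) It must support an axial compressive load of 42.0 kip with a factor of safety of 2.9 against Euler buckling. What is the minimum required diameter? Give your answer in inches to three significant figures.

Required P_cr = n·P = 2.9 × 42.0 = 121.8 kip
L_e = K·L = 0.5 × 133 = 66.50 in
Required I = P_cr·L_e²/(π²E) = 1.218×10^5 × 66.50² / (π² × 9.88×10^6) = 5.524 in⁴
Solid circle: I = πd⁴/64  ⇒  d = (64I/π)^(1/4) = (64×5.524/π)^(1/4) = 3.26 in

d ≈ 3.26 in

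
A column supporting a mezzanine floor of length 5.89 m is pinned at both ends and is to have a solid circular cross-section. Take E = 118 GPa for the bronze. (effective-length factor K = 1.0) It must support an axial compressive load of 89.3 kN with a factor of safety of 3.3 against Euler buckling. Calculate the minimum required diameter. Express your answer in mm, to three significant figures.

d ≈ 116 mm

Required P_cr = n·P = 3.3 × 89.3 = 294.7 kN
L_e = K·L = 1 × 5.89 = 5.890 m
Required I = P_cr·L_e²/(π²E) = 2.947×10^5 × 5.890² / (π² × 1.18×10^11) = 8.778×10^-6 m⁴
I_req = 8.778×10^6 mm⁴
Solid circle: I = πd⁴/64  ⇒  d = (64I/π)^(1/4) = (64×8.778×10^6/π)^(1/4) = 116 mm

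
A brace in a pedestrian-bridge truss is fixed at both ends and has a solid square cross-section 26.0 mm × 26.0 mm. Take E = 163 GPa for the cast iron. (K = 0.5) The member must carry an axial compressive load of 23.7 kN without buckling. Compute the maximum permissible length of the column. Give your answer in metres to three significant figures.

I = a⁴/12 = 26.0⁴/12 = 3.808×10^4 mm⁴
I = 3.808×10^-8 m⁴
At the buckling limit P_cr = P = 2.370×10^4 N
From P_cr = π²EI/(K·L)²:  L = (1/K)·√(π²EI/P_cr) = (1/0.5)·√(π²×1.63×10^11×3.808×10^-8/2.370×10^4)
L = 3.22 m

L_max ≈ 3.22 m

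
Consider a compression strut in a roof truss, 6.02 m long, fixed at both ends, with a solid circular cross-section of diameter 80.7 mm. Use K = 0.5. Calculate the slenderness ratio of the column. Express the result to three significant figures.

λ ≈ 149

I = πd⁴/64 = π×80.7⁴/64 = 2.082×10^6 mm⁴
A = 5.115×10^3 mm²;  r_min = √(I/A) = √(2.082×10^6/5.115×10^3) = 20.18 mm
L_e = K·L = 0.5 × 6.02 m = 3.010 m = 3010.0 mm
λ = L_e / r_min = 3010.0 / 20.18 = 149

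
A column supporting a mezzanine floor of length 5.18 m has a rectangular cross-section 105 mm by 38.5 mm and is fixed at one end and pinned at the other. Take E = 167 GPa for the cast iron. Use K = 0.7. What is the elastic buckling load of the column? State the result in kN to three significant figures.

Buckling occurs about the weak axis: I_min = h·b³/12 with b = 38.5 mm (the shorter side).
I_min = 105×38.5³/12 = 4.993×10^5 mm⁴
I = 4.993×10^5 mm⁴ = 4.993×10^-7 m⁴
Effective length L_e = K·L = 0.7 × 5.18 = 3.626 m
P_cr = π²EI / L_e² = π² × 167×10⁹ × 4.993×10^-7 / 3.626² = 6.260×10^4 N

P_cr ≈ 62.6 kN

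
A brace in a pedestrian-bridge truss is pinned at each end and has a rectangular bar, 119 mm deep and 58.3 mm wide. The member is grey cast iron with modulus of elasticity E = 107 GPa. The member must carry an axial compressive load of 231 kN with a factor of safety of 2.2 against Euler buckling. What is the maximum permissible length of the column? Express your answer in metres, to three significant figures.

L_max ≈ 2.02 m

Buckling occurs about the weak axis: I_min = h·b³/12 with b = 58.3 mm (the shorter side).
I_min = 119×58.3³/12 = 1.965×10^6 mm⁴
I = 1.965×10^-6 m⁴
Required critical load P_cr = n·P = 2.2 × 231 = 508.2 kN = 5.082×10^5 N
From P_cr = π²EI/(K·L)²:  L = (1/K)·√(π²EI/P_cr) = (1/1)·√(π²×1.07×10^11×1.965×10^-6/5.082×10^5)
L = 2.02 m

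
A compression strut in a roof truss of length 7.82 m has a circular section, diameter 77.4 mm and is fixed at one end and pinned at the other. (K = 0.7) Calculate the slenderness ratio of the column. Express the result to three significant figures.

For a solid circle r = d/4 = 77.4/4 = 19.35 mm
L_e = K·L = 0.7 × 7.82 m = 5.474 m = 5474.0 mm
λ = L_e / r_min = 5474.0 / 19.35 = 283

λ ≈ 283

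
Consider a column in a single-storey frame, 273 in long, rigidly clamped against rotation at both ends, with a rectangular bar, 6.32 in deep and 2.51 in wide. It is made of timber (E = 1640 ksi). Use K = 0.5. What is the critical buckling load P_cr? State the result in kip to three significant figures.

P_cr ≈ 7.23 kip

Buckling occurs about the weak axis: I_min = h·b³/12 with b = 2.51 in (the shorter side).
I_min = 6.32×2.51³/12 = 8.328 in⁴
Effective length L_e = K·L = 0.5 × 273 = 136.5 in
P_cr = π²EI / L_e² = π² × 1640×10³ × 8.328 / 136.5² = 7.235×10^3 lb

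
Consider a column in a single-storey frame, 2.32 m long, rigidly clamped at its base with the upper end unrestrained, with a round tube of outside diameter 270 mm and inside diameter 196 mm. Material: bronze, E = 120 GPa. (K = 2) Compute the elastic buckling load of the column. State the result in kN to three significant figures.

P_cr ≈ 10400 kN

d_o = 270 mm, d_i = 196 mm
I = π(d_o⁴ − d_i⁴)/64 = π(270⁴ − 196.0⁴)/64 = 1.884×10^8 mm⁴
I = 1.884×10^8 mm⁴ = 1.884×10^-4 m⁴
Effective length L_e = K·L = 2 × 2.32 = 4.640 m
P_cr = π²EI / L_e² = π² × 120×10⁹ × 1.884×10^-4 / 4.640² = 1.037×10^7 N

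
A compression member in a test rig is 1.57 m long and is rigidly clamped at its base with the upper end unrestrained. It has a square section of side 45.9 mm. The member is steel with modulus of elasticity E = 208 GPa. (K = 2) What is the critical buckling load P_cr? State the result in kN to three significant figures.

I = a⁴/12 = 45.9⁴/12 = 3.699×10^5 mm⁴
I = 3.699×10^5 mm⁴ = 3.699×10^-7 m⁴
Effective length L_e = K·L = 2 × 1.57 = 3.140 m
P_cr = π²EI / L_e² = π² × 208×10⁹ × 3.699×10^-7 / 3.140² = 7.701×10^4 N

P_cr ≈ 77.0 kN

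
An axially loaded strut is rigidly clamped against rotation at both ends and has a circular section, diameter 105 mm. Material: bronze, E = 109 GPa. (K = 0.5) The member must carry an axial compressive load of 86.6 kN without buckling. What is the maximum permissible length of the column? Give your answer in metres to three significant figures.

L_max ≈ 17.2 m

I = πd⁴/64 = π×105⁴/64 = 5.967×10^6 mm⁴
I = 5.967×10^-6 m⁴
At the buckling limit P_cr = P = 8.660×10^4 N
From P_cr = π²EI/(K·L)²:  L = (1/K)·√(π²EI/P_cr) = (1/0.5)·√(π²×1.09×10^11×5.967×10^-6/8.660×10^4)
L = 17.2 m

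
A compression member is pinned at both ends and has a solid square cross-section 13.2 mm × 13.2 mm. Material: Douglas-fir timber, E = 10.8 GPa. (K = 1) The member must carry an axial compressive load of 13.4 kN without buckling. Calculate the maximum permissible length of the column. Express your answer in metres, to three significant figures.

L_max ≈ 0.142 m

I = a⁴/12 = 13.2⁴/12 = 2.530×10^3 mm⁴
I = 2.530×10^-9 m⁴
At the buckling limit P_cr = P = 1.340×10^4 N
From P_cr = π²EI/(K·L)²:  L = (1/K)·√(π²EI/P_cr) = (1/1)·√(π²×1.08×10^10×2.530×10^-9/1.340×10^4)
L = 0.142 m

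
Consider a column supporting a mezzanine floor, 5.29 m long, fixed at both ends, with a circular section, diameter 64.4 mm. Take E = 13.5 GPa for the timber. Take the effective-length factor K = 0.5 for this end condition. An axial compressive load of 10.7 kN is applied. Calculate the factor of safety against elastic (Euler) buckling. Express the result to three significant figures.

n ≈ 1.50

I = πd⁴/64 = π×64.4⁴/64 = 8.443×10^5 mm⁴
I = 8.443×10^5 mm⁴ = 8.443×10^-7 m⁴
Effective length L_e = K·L = 0.5 × 5.29 = 2.645 m
P_cr = π²EI / L_e² = π² × 13.5×10⁹ × 8.443×10^-7 / 2.645² = 1.608×10^4 N
Factor of safety n = P_cr / P = 16.080 / 10.7 = 1.50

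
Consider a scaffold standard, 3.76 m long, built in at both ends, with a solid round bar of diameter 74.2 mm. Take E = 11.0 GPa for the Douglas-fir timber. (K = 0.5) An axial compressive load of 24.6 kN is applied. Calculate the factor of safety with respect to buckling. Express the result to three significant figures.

n ≈ 1.86

I = πd⁴/64 = π×74.2⁴/64 = 1.488×10^6 mm⁴
I = 1.488×10^6 mm⁴ = 1.488×10^-6 m⁴
Effective length L_e = K·L = 0.5 × 3.76 = 1.880 m
P_cr = π²EI / L_e² = π² × 11.0×10⁹ × 1.488×10^-6 / 1.880² = 4.570×10^4 N
Factor of safety n = P_cr / P = 45.705 / 24.6 = 1.86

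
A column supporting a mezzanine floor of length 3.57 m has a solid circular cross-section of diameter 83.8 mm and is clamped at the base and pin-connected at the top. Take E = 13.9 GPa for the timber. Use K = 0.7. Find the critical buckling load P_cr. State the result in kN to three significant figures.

P_cr ≈ 53.2 kN

I = πd⁴/64 = π×83.8⁴/64 = 2.421×10^6 mm⁴
I = 2.421×10^6 mm⁴ = 2.421×10^-6 m⁴
Effective length L_e = K·L = 0.7 × 3.57 = 2.499 m
P_cr = π²EI / L_e² = π² × 13.9×10⁹ × 2.421×10^-6 / 2.499² = 5.318×10^4 N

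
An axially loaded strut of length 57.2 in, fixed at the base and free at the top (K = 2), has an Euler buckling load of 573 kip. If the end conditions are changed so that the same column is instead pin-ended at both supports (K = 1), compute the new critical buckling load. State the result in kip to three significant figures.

P_cr ∝ 1/K², so P_cr,new = P_cr,old × (K_old/K_new)² = 573 × (2/1)²
= 573 × 4.000 = 2290 kip

P_cr ≈ 2290 kip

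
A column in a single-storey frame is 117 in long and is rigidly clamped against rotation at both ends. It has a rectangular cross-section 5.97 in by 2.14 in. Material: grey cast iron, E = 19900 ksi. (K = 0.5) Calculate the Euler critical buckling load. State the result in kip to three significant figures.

Buckling occurs about the weak axis: I_min = h·b³/12 with b = 2.14 in (the shorter side).
I_min = 5.97×2.14³/12 = 4.876 in⁴
Effective length L_e = K·L = 0.5 × 117 = 58.50 in
P_cr = π²EI / L_e² = π² × 19900×10³ × 4.876 / 58.50² = 2.798×10^5 lb

P_cr ≈ 280 kip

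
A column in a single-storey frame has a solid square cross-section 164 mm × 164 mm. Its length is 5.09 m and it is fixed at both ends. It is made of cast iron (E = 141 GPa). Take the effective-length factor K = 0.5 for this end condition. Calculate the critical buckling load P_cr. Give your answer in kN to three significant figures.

P_cr ≈ 13000 kN

I = a⁴/12 = 164⁴/12 = 6.028×10^7 mm⁴
I = 6.028×10^7 mm⁴ = 6.028×10^-5 m⁴
Effective length L_e = K·L = 0.5 × 5.09 = 2.545 m
P_cr = π²EI / L_e² = π² × 141×10⁹ × 6.028×10^-5 / 2.545² = 1.295×10^7 N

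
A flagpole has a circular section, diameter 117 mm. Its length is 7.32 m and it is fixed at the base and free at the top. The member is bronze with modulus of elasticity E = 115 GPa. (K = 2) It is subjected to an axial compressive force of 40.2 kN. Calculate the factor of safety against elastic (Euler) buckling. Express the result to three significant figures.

I = πd⁴/64 = π×117⁴/64 = 9.198×10^6 mm⁴
I = 9.198×10^6 mm⁴ = 9.198×10^-6 m⁴
Effective length L_e = K·L = 2 × 7.32 = 14.64 m
P_cr = π²EI / L_e² = π² × 115×10⁹ × 9.198×10^-6 / 14.64² = 4.871×10^4 N
Factor of safety n = P_cr / P = 48.711 / 40.2 = 1.21

n ≈ 1.21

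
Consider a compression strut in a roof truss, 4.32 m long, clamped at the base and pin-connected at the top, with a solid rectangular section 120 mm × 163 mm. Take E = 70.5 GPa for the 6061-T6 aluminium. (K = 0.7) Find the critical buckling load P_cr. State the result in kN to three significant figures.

P_cr ≈ 1790 kN

Buckling occurs about the weak axis: I_min = h·b³/12 with b = 120 mm (the shorter side).
I_min = 163×120³/12 = 2.347×10^7 mm⁴
I = 2.347×10^7 mm⁴ = 2.347×10^-5 m⁴
Effective length L_e = K·L = 0.7 × 4.32 = 3.024 m
P_cr = π²EI / L_e² = π² × 70.5×10⁹ × 2.347×10^-5 / 3.024² = 1.786×10^6 N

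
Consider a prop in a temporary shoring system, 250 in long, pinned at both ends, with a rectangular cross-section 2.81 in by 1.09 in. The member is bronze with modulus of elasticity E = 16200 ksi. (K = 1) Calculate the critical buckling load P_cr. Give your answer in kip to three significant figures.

Buckling occurs about the weak axis: I_min = h·b³/12 with b = 1.09 in (the shorter side).
I_min = 2.81×1.09³/12 = 0.3033 in⁴
Effective length L_e = K·L = 1 × 250 = 250.0 in
P_cr = π²EI / L_e² = π² × 16200×10³ × 0.3033 / 250.0² = 775.8 lb

P_cr ≈ 0.776 kip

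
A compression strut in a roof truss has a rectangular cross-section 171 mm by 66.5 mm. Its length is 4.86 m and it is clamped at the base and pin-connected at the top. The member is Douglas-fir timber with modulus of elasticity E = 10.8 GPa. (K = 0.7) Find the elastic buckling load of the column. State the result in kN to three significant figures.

Buckling occurs about the weak axis: I_min = h·b³/12 with b = 66.5 mm (the shorter side).
I_min = 171×66.5³/12 = 4.191×10^6 mm⁴
I = 4.191×10^6 mm⁴ = 4.191×10^-6 m⁴
Effective length L_e = K·L = 0.7 × 4.86 = 3.402 m
P_cr = π²EI / L_e² = π² × 10.8×10⁹ × 4.191×10^-6 / 3.402² = 3.860×10^4 N

P_cr ≈ 38.6 kN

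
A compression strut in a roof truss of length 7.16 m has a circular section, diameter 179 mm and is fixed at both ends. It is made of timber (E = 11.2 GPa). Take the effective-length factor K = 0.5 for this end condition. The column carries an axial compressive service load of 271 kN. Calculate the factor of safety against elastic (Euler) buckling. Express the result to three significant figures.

n ≈ 1.60

I = πd⁴/64 = π×179⁴/64 = 5.039×10^7 mm⁴
I = 5.039×10^7 mm⁴ = 5.039×10^-5 m⁴
Effective length L_e = K·L = 0.5 × 7.16 = 3.580 m
P_cr = π²EI / L_e² = π² × 11.2×10⁹ × 5.039×10^-5 / 3.580² = 4.346×10^5 N
Factor of safety n = P_cr / P = 434.64 / 271 = 1.60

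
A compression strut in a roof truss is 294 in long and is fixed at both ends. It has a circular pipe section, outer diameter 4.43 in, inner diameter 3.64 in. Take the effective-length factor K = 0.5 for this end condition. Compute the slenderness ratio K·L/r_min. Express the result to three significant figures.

d_o = 4.43 in, d_i = 3.64 in
I = π(d_o⁴ − d_i⁴)/64 = π(4.43⁴ − 3.640⁴)/64 = 10.29 in⁴
A = 5.007 in²;  r_min = √(I/A) = √(10.29/5.007) = 1.433 in
L_e = K·L = 0.5 × 294 = 147.0 in
λ = L_e / r_min = 147.00 / 1.433 = 103

λ ≈ 103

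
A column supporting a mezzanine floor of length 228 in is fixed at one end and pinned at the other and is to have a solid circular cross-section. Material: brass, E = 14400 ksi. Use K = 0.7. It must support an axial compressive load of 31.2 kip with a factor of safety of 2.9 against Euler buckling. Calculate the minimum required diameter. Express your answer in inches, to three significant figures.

d ≈ 4.26 in

Required P_cr = n·P = 2.9 × 31.2 = 90.48 kip
L_e = K·L = 0.7 × 228 = 159.6 in
Required I = P_cr·L_e²/(π²E) = 9.048×10^4 × 159.6² / (π² × 1.44×10^7) = 16.22 in⁴
Solid circle: I = πd⁴/64  ⇒  d = (64I/π)^(1/4) = (64×16.22/π)^(1/4) = 4.26 in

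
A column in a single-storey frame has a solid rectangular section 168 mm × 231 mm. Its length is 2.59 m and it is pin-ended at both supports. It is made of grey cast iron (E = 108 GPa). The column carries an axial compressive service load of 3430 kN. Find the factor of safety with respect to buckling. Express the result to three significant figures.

n ≈ 4.23

Buckling occurs about the weak axis: I_min = h·b³/12 with b = 168 mm (the shorter side).
I_min = 231×168³/12 = 9.128×10^7 mm⁴
I = 9.128×10^7 mm⁴ = 9.128×10^-5 m⁴
Effective length L_e = K·L = 1 × 2.59 = 2.590 m
P_cr = π²EI / L_e² = π² × 108×10⁹ × 9.128×10^-5 / 2.590² = 1.450×10^7 N
Factor of safety n = P_cr / P = 14504 / 3430 = 4.23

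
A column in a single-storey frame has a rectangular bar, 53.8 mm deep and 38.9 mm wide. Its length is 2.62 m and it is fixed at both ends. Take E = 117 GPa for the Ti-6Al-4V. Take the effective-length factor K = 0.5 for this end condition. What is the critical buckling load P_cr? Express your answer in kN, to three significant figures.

P_cr ≈ 178 kN

Buckling occurs about the weak axis: I_min = h·b³/12 with b = 38.9 mm (the shorter side).
I_min = 53.8×38.9³/12 = 2.639×10^5 mm⁴
I = 2.639×10^5 mm⁴ = 2.639×10^-7 m⁴
Effective length L_e = K·L = 0.5 × 2.62 = 1.310 m
P_cr = π²EI / L_e² = π² × 117×10⁹ × 2.639×10^-7 / 1.310² = 1.776×10^5 N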